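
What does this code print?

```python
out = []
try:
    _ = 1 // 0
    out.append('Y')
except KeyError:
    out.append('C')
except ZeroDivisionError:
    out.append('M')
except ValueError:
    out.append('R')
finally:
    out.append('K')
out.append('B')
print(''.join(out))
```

Execution trace: 'M' (except ZeroDivisionError) → 'K' (finally) → 'B' (after the try/except). Output: MKB

Answer: MKB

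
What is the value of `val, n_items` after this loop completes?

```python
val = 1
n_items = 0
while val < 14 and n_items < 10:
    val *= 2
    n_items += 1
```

Double until >= 14 or 10 iterations
`val, n_items` takes the values: (1, 0) → (2, 0) → (2, 1) → (4, 1) → (4, 2) → (8, 2) → (8, 3) → (16, 3) → (16, 4)

Answer: 16, 4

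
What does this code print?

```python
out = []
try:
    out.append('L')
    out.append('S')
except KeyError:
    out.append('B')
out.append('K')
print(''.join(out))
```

Execution trace: 'L' (try body) → 'S' (try body, no exception) → 'K' (after the try/except). Output: LSK

Answer: LSK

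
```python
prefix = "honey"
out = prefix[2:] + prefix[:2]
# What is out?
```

Trace:
`prefix = "honey"` → prefix = 'honey'
`out = prefix[2:] + prefix[:2]` → out = 'neyho'
So out = 'neyho'

Answer: 'neyho'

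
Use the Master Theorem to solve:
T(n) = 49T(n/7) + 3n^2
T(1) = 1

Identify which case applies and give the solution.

a=49, b=7, f(n)=3n^2. log_7(49) = 2. Since c=2 = 2, Case 2 applies: T(n) = Θ(n^log_b(a) · log n) = O(n^2 log n).

Answer: O(n^2 log n) - Case 2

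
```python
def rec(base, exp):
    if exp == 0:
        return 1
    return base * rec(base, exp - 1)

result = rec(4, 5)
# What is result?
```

rec(4, 5) = 4 * 4 * 4 * 4 * 4 = 1024

Answer: 1024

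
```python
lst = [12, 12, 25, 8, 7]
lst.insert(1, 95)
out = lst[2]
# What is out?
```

Trace:
`lst = [12, 12, 25, 8, 7]` → lst = [12, 12, 25, 8, 7]
`lst.insert(1, 95)` → lst = [12, 95, 12, 25, 8, 7]
`out = lst[2]` → out = 12
So out = 12

Answer: 12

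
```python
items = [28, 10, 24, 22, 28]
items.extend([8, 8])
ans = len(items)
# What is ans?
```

Trace:
`items = [28, 10, 24, 22, 28]` → items = [28, 10, 24, 22, 28]
`items.extend([8, 8])` → items = [28, 10, 24, 22, 28, 8, 8]
`ans = len(items)` → ans = 7
So ans = 7

Answer: 7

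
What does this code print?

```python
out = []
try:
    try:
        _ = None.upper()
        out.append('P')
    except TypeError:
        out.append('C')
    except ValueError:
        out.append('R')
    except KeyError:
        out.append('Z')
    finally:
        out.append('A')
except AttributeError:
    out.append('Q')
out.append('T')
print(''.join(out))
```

Execution trace: 'A' (finally) → 'Q' (outer except AttributeError) → 'T' (after the try/except). Output: AQT

Answer: AQT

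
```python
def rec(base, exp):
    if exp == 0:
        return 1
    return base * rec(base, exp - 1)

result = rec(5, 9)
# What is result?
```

rec(5, 9) = 5 * 5 * 5 * 5 * 5 * 5 * 5 * 5 * 5 = 1953125

Answer: 1953125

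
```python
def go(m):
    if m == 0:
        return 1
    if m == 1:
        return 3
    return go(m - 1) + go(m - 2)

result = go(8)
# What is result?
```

Build up from base cases: go(0)=1, go(1)=3, go(2)=4, go(3)=7, go(4)=11, go(5)=18, go(6)=29, ..., go(8)=76

Answer: 76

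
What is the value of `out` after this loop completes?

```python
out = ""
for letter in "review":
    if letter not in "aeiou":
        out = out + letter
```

Remove vowels from 'review'
`out` takes the values: "" → "r" → "rv" → "rvw"

Answer: "rvw"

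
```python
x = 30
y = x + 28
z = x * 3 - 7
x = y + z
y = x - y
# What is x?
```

Trace:
`x = 30` → x = 30
`y = x + 28` → y = 58
`z = x * 3 - 7` → z = 83
`x = y + z` → x = 141
`y = x - y` → y = 83
So x = 141

Answer: 141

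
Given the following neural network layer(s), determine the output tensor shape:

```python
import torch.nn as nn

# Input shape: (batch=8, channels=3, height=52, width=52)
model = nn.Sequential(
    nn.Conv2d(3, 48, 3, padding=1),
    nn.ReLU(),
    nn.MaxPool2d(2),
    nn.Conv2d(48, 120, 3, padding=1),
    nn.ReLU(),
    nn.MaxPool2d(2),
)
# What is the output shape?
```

Input: (8, 3, 52, 52) -> after first Conv2d: (8, 48, 52, 52) -> after first MaxPool2d: (8, 48, 26, 26) -> after second Conv2d: (8, 120, 26, 26) -> Output: (8, 120, 13, 13)

Answer: (8, 120, 13, 13)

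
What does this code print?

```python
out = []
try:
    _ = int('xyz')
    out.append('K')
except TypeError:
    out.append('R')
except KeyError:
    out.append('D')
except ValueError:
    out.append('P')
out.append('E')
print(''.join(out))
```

Execution trace: 'P' (except ValueError) → 'E' (after the try/except). Output: PE

Answer: PE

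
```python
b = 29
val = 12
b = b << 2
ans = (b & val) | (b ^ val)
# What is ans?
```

Trace:
`b = 29` → b = 29
`val = 12` → val = 12
`b = b << 2` → b = 116
`ans = (b & val) | (b ^ val)` → ans = 124
So ans = 124

Answer: 124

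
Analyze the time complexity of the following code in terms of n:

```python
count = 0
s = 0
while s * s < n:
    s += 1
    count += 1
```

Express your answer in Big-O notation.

Each loop level contributes: √n. Multiplying the contributions gives O(√n).

Answer: O(√n)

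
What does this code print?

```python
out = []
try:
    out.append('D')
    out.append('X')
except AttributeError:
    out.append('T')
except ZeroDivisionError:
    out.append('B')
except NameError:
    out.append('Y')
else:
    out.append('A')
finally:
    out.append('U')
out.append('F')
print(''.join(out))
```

Execution trace: 'D' (try body) → 'X' (try body, no exception) → 'A' (else) → 'U' (finally) → 'F' (after the try/except). Output: DXAUF

Answer: DXAUF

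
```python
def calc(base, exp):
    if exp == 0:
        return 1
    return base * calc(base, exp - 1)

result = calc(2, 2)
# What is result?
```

calc(2, 2) = 2 * 2 = 4

Answer: 4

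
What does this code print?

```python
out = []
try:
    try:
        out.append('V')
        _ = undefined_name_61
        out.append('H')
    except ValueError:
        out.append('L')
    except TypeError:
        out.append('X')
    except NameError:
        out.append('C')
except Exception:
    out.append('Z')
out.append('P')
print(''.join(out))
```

Execution trace: 'V' (inner try body) → 'C' (inner except NameError) → 'P' (after the try/except). Output: VCP

Answer: VCP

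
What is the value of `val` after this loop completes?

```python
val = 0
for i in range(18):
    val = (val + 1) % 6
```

Increment mod 6, 18 times = 0
`val` takes the values: 0 → 1 → 2 → 3 → 4 → 5 → 0 → 1 → 2 → 3 → 4 → 5 → 0 → 1 → 2 → 3 → 4 → 5 → 0

Answer: 0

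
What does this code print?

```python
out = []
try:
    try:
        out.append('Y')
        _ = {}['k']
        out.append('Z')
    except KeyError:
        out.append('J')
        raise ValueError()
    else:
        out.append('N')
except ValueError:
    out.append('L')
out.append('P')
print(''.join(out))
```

Execution trace: 'Y' (inner try body) → 'J' (inner except KeyError) → 'L' (outer except ValueError) → 'P' (after the try/except). Output: YJLP

Answer: YJLP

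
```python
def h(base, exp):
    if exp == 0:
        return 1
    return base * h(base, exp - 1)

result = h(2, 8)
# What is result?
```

h(2, 8) = 2 * 2 * 2 * 2 * 2 * 2 * 2 * 2 = 256

Answer: 256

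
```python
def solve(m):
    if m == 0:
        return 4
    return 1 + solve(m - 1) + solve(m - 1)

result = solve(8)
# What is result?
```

solve(m) = 1 + 2·solve(m-1), solve(0)=4. Closed form: (4+1)·2^8 - 1 = 1279.

Answer: 1279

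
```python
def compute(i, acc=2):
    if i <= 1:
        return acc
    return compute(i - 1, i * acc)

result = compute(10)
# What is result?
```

Accumulator trace (n, acc): (10, 2) -> (9, 20) -> (8, 180) -> (7, 1440) -> (6, 10080) -> (5, 60480) -> (4, 302400) -> (3, 1209600) -> (2, 3628800) -> (1, 7257600) -> return 7257600

Answer: 7257600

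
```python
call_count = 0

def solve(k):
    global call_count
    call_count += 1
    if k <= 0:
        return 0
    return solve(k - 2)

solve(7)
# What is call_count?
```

Linear recursion stepping by 2: 5 calls from k=7 down to ≤0.

Answer: 5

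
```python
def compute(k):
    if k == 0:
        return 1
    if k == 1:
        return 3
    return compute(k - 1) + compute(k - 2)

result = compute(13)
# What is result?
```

Build up from base cases: compute(0)=1, compute(1)=3, compute(2)=4, compute(3)=7, compute(4)=11, compute(5)=18, compute(6)=29, ..., compute(13)=843

Answer: 843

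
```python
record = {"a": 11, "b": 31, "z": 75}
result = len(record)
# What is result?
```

Trace:
`record = {"a": 11, "b": 31, "z": 75}` → record = {'a': 11, 'b': 31, 'z': 75}
`result = len(record)` → result = 3
So result = 3

Answer: 3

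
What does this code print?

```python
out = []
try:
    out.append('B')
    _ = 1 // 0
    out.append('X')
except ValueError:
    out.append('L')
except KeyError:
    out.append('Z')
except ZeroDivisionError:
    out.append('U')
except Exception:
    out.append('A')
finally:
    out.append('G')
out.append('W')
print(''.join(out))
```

Execution trace: 'B' (try body) → 'U' (except ZeroDivisionError) → 'G' (finally) → 'W' (after the try/except). Output: BUGW

Answer: BUGW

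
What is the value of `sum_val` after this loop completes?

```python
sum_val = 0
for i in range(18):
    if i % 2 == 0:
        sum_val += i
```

Sum of even numbers 0 to 17
`sum_val` takes the values: 0 → 2 → 6 → 12 → 20 → 30 → 42 → 56 → 72

Answer: 72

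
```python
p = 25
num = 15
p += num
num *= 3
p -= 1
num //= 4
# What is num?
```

Trace:
`p = 25` → p = 25
`num = 15` → num = 15
`p += num` → p = 40
`num *= 3` → num = 45
`p -= 1` → p = 39
`num //= 4` → num = 11
So num = 11

Answer: 11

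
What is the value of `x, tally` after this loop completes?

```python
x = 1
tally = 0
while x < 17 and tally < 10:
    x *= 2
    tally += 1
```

Double until >= 17 or 10 iterations
`x, tally` takes the values: (1, 0) → (2, 0) → (2, 1) → (4, 1) → (4, 2) → (8, 2) → (8, 3) → (16, 3) → (16, 4) → (32, 4) → (32, 5)

Answer: 32, 5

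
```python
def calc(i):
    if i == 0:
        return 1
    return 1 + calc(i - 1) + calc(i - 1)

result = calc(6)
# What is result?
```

calc(i) = 1 + 2·calc(i-1), calc(0)=1. Closed form: (1+1)·2^6 - 1 = 127.

Answer: 127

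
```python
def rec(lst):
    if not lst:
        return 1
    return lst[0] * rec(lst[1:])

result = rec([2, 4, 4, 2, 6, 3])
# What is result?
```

Product over [2, 4, 4, 2, 6, 3] = 2 * 4 * 4 * 2 * 6 * 3 = 1152

Answer: 1152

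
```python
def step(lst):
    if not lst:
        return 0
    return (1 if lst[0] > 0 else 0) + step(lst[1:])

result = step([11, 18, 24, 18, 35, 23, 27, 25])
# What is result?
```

Count of positive elements in [11, 18, 24, 18, 35, 23, 27, 25] = 8

Answer: 8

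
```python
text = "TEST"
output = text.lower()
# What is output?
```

Trace:
`text = "TEST"` → text = 'TEST'
`output = text.lower()` → output = 'test'
So output = 'test'

Answer: 'test'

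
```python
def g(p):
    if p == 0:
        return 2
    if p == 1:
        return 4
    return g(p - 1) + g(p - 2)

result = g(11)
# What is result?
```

Build up from base cases: g(0)=2, g(1)=4, g(2)=6, g(3)=10, g(4)=16, g(5)=26, g(6)=42, ..., g(11)=466

Answer: 466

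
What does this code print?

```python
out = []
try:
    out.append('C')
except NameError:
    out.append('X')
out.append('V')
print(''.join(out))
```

Execution trace: 'C' (try body, no exception) → 'V' (after the try/except). Output: CV

Answer: CV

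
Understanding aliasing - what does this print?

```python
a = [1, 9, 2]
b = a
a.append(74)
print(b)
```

Key concept: basic list aliasing.
Step by step:
`a = [1, 9, 2]` → a = [1, 9, 2]
`b = a` → b = [1, 9, 2] (same object as a)
`a.append(74)` → a = [1, 9, 2, 74] (same object as b); b = [1, 9, 2, 74] (same object as a)
`print(b)` → prints [1, 9, 2, 74]

Answer: [1, 9, 2, 74]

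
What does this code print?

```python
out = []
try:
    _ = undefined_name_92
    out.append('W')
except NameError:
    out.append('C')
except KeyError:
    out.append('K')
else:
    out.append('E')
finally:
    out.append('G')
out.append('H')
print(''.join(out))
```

Execution trace: 'C' (except NameError) → 'G' (finally) → 'H' (after the try/except). Output: CGH

Answer: CGH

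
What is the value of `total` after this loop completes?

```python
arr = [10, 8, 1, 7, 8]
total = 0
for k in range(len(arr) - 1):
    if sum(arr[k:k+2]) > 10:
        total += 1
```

Count windows with sum > 10
`total` takes the values: 0 → 1 → 2

Answer: 2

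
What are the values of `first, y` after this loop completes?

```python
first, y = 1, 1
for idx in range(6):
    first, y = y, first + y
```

Fibonacci: after 6 iterations
`first, y` takes the values: (1, 1) → (1, 2) → (2, 3) → (3, 5) → (5, 8) → (8, 13) → (13, 21)

Answer: 13, 21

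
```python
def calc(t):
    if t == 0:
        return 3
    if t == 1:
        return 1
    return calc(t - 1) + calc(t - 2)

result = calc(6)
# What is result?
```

Build up from base cases: calc(0)=3, calc(1)=1, calc(2)=4, calc(3)=5, calc(4)=9, calc(5)=14, calc(6)=23

Answer: 23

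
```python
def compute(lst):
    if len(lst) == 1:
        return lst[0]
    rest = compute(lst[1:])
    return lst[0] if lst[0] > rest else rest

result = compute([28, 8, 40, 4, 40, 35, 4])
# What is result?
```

Recursive max over [28, 8, 40, 4, 40, 35, 4] = 40

Answer: 40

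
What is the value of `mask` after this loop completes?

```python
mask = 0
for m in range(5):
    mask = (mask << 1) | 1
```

Build 5 consecutive 1-bits: 0b11111
`mask` takes the values: 0 → 1 → 3 → 7 → 15 → 31

Answer: 31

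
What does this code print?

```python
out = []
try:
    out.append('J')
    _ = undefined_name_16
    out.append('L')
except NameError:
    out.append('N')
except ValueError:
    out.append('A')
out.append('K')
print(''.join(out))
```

Execution trace: 'J' (try body) → 'N' (except NameError) → 'K' (after the try/except). Output: JNK

Answer: JNK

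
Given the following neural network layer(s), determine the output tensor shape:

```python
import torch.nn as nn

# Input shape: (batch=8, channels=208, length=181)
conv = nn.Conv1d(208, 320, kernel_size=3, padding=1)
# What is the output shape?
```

Input: (8, 208, 181) -> Output: (8, 320, 181)

Answer: (8, 320, 181)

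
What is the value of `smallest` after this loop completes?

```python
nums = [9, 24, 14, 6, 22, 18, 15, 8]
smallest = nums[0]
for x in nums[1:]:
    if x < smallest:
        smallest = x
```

Minimum of [9, 24, 14, 6, 22, 18, 15, 8]
`smallest` takes the values: 9 → 6

Answer: 6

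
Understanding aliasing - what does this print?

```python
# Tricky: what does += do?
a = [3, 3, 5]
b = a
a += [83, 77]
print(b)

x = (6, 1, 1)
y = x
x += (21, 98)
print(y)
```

Key concept: += behavior differs for mutable vs immutable.
Step by step:
`a = [3, 3, 5]` → a = [3, 3, 5]
`b = a` → b = [3, 3, 5] (same object as a)
`a += [83, 77]` → a = [3, 3, 5, 83, 77] (same object as b); b = [3, 3, 5, 83, 77] (same object as a)
`print(b)` → prints [3, 3, 5, 83, 77]
`x = (6, 1, 1)` → x = (6, 1, 1)
`y = x` → y = (6, 1, 1)
`x += (21, 98)` → x = (6, 1, 1, 21, 98)
`print(y)` → prints (6, 1, 1)

Answer:
[3, 3, 5, 83, 77]
(6, 1, 1)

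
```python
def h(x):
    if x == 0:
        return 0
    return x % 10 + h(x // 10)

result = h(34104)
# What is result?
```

Sum of digits of 34104: 4 + 0 + 1 + 4 + 3 = 12

Answer: 12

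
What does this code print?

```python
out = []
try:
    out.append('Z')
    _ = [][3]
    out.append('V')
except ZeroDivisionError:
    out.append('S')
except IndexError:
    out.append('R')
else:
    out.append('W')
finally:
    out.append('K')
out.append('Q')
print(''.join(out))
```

Execution trace: 'Z' (try body) → 'R' (except IndexError) → 'K' (finally) → 'Q' (after the try/except). Output: ZRKQ

Answer: ZRKQ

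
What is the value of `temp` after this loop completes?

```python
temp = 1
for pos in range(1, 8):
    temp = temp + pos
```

Start at 1, add 1 through 7
`temp` takes the values: 1 → 2 → 4 → 7 → 11 → 16 → 22 → 29

Answer: 29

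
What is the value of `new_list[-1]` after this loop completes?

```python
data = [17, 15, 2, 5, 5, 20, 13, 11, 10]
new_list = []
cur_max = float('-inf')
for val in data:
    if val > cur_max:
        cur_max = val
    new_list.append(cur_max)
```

Running max ends at 20
`new_list` takes the values: [] → [17] → [17, 17] → [17, 17, 17] → [17, 17, 17, 17] → [17, 17, 17, 17, 17] → [17, 17, 17, 17, 17, 20] → [17, 17, 17, 17, 17, 20, 20] → [17, 17, 17, 17, 17, 20, 20, 20] → [17, 17, 17, 17, 17, 20, 20, 20, 20]
So `new_list[-1]` = 20

Answer: 20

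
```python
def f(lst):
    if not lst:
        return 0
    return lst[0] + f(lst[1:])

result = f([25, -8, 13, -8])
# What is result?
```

25 + (-8) + 13 + (-8) + 0 = 22

Answer: 22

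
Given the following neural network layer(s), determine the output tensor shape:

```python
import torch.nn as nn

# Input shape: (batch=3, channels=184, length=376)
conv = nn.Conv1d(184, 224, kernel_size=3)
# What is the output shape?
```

Input: (3, 184, 376) -> Output: (3, 224, 374)

Answer: (3, 224, 374)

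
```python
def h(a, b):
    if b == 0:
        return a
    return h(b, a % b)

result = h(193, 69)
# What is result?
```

h(193, 69) -> h(69, 55) -> h(55, 14) -> h(14, 13) -> h(13, 1) -> h(1, 0) -> 1

Answer: 1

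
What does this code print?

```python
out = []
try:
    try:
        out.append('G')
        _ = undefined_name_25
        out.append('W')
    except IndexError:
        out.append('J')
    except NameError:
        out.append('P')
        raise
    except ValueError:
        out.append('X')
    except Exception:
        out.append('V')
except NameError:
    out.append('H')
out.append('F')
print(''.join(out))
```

Execution trace: 'G' (try body) → 'P' (except NameError) → 'H' (outer except NameError) → 'F' (after the try/except). Output: GPHF

Answer: GPHF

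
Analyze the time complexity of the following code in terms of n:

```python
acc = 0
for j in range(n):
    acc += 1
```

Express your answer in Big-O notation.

Each loop level contributes: n. Multiplying the contributions gives O(n).

Answer: O(n)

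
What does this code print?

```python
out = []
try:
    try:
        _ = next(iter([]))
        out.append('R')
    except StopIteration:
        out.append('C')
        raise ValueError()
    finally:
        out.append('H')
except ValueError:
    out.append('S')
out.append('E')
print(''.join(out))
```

Execution trace: 'C' (except StopIteration) → 'H' (finally) → 'S' (outer except ValueError) → 'E' (after the try/except). Output: CHSE

Answer: CHSE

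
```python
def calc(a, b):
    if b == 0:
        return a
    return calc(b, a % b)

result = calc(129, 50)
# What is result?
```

calc(129, 50) -> calc(50, 29) -> calc(29, 21) -> calc(21, 8) -> calc(8, 5) -> calc(5, 3) -> calc(3, 2) -> calc(2, 1) -> calc(1, 0) -> 1

Answer: 1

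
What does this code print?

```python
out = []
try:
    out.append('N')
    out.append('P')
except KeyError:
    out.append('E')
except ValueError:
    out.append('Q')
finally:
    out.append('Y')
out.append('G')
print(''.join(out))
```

Execution trace: 'N' (try body) → 'P' (try body, no exception) → 'Y' (finally) → 'G' (after the try/except). Output: NPYG

Answer: NPYG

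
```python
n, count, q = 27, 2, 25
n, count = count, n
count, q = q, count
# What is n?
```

Trace:
`n, count, q = 27, 2, 25` → n = 27; count = 2; q = 25
`n, count = count, n` → n = 2; count = 27
`count, q = q, count` → count = 25; q = 27
So n = 2

Answer: 2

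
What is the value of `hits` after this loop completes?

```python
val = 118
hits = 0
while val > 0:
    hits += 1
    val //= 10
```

Count digits by repeated division by 10
`hits` takes the values: 0 → 1 → 2 → 3

Answer: 3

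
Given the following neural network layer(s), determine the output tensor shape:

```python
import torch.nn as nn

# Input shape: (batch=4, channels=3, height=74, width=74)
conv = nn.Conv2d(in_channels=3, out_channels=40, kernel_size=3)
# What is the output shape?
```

Input: (4, 3, 74, 74) -> Output: (4, 40, 72, 72)

Answer: (4, 40, 72, 72)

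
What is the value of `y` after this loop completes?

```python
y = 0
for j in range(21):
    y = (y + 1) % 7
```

Increment mod 7, 21 times = 0
`y` takes the values: 0 → 1 → 2 → 3 → 4 → 5 → 6 → 0 → 1 → 2 → 3 → 4 → 5 → 6 → 0 → 1 → 2 → 3 → 4 → 5 → 6 → 0

Answer: 0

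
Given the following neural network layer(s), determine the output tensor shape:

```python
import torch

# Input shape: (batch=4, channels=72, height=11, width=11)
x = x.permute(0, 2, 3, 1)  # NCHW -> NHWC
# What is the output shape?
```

Input: (4, 72, 11, 11) -> Output: (4, 11, 11, 72)

Answer: (4, 11, 11, 72)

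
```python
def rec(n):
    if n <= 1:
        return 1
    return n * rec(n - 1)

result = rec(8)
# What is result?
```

rec(8) = 8 * 7 * 6 * 5 * 4 * 3 * 2 * 1 = 40320

Answer: 40320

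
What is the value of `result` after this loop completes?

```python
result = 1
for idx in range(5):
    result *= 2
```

2^5 = 32
`result` takes the values: 1 → 2 → 4 → 8 → 16 → 32

Answer: 32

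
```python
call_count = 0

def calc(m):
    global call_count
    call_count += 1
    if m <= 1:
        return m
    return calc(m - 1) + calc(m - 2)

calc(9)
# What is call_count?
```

Calls(m) = 1 + Calls(m-1) + Calls(m-2); Calls(0)=Calls(1)=1. For m=9 this gives 109.

Answer: 109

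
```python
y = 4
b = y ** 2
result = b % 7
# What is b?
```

Trace:
`y = 4` → y = 4
`b = y ** 2` → b = 16
`result = b % 7` → result = 2
So b = 16

Answer: 16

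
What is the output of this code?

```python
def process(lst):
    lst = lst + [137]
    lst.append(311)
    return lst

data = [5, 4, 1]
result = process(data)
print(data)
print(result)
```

Key concept: rebinding parameter vs mutation.
Step by step:
`data = [5, 4, 1]` → data = [5, 4, 1]
`result = process(data)` → result = [5, 4, 1, 137, 311]
`print(data)` → prints [5, 4, 1]
`print(result)` → prints [5, 4, 1, 137, 311]

Answer:
[5, 4, 1]
[5, 4, 1, 137, 311]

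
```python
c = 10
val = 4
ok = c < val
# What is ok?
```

Trace:
`c = 10` → c = 10
`val = 4` → val = 4
`ok = c < val` → ok = False
So ok = False

Answer: False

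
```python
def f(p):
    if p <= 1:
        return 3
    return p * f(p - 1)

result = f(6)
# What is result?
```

f(6) = 6 * 5 * 4 * 3 * 2 * 3 = 2160

Answer: 2160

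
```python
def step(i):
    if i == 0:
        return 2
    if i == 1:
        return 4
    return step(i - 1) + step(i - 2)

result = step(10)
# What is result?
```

Build up from base cases: step(0)=2, step(1)=4, step(2)=6, step(3)=10, step(4)=16, step(5)=26, step(6)=42, ..., step(10)=288

Answer: 288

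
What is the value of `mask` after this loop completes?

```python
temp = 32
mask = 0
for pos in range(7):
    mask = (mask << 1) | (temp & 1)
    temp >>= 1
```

Reverse lowest 7 bits of 32
`mask` takes the values: 0 → 1 → 2

Answer: 2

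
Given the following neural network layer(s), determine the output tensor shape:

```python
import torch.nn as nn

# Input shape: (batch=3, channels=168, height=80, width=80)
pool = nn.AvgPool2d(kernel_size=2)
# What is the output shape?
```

Input: (3, 168, 80, 80) -> Output: (3, 168, 40, 40)

Answer: (3, 168, 40, 40)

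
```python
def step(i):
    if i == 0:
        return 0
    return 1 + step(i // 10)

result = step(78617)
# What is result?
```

Count of digits of 78617: 5

Answer: 5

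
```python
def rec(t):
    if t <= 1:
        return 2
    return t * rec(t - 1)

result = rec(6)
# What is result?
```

rec(6) = 6 * 5 * 4 * 3 * 2 * 2 = 1440

Answer: 1440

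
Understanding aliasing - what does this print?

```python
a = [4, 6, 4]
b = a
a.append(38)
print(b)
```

Key concept: basic list aliasing.
Step by step:
`a = [4, 6, 4]` → a = [4, 6, 4]
`b = a` → b = [4, 6, 4] (same object as a)
`a.append(38)` → a = [4, 6, 4, 38] (same object as b); b = [4, 6, 4, 38] (same object as a)
`print(b)` → prints [4, 6, 4, 38]

Answer: [4, 6, 4, 38]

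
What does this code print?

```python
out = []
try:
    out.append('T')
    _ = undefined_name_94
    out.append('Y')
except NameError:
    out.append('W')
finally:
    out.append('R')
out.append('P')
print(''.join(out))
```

Execution trace: 'T' (try body) → 'W' (except NameError) → 'R' (finally) → 'P' (after the try/except). Output: TWRP

Answer: TWRP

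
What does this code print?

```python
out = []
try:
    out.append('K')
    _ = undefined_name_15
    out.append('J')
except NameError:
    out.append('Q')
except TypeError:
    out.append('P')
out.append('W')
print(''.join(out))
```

Execution trace: 'K' (try body) → 'Q' (except NameError) → 'W' (after the try/except). Output: KQW

Answer: KQW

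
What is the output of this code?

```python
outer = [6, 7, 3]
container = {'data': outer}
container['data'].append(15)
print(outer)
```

Key concept: dict holds reference to list.
Step by step:
`outer = [6, 7, 3]` → outer = [6, 7, 3]
`container = {'data': outer}` → container = {'data': [6, 7, 3]}
`container['data'].append(15)` → outer = [6, 7, 3, 15]; container = {'data': [6, 7, 3, 15]}
`print(outer)` → prints [6, 7, 3, 15]

Answer: [6, 7, 3, 15]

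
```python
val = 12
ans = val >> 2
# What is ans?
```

Trace:
`val = 12` → val = 12
`ans = val >> 2` → ans = 3
So ans = 3

Answer: 3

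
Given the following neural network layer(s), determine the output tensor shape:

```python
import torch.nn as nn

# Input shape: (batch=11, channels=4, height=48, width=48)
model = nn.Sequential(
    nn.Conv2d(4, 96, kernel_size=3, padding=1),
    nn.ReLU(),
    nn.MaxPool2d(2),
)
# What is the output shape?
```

Input: (11, 4, 48, 48) -> after Conv2d: (11, 96, 48, 48) -> after ReLU: (11, 96, 48, 48) -> Output: (11, 96, 24, 24)

Answer: (11, 96, 24, 24)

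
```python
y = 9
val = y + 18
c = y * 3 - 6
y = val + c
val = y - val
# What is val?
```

Trace:
`y = 9` → y = 9
`val = y + 18` → val = 27
`c = y * 3 - 6` → c = 21
`y = val + c` → y = 48
`val = y - val` → val = 21
So val = 21

Answer: 21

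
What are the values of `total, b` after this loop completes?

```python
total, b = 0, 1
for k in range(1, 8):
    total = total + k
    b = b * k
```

Sum and factorial of 1 to 7
`total, b` takes the values: (0, 1) → (1, 1) → (3, 1) → (3, 2) → (6, 2) → (6, 6) → (10, 6) → (10, 24) → (15, 24) → (15, 120) → (21, 120) → (21, 720) → (28, 720) → (28, 5040)

Answer: 28, 5040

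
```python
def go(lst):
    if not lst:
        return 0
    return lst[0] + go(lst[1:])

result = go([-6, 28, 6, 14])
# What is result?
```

(-6) + 28 + 6 + 14 + 0 = 42

Answer: 42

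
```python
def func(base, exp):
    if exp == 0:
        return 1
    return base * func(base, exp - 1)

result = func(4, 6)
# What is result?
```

func(4, 6) = 4 * 4 * 4 * 4 * 4 * 4 = 4096

Answer: 4096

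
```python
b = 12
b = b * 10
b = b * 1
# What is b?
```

Trace:
`b = 12` → b = 12
`b = b * 10` → b = 120
`b = b * 1` → b = 120
So b = 120

Answer: 120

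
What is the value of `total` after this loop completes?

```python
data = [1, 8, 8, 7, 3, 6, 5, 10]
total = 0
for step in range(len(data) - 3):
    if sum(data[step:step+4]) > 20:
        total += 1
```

Count windows with sum > 20
`total` takes the values: 0 → 1 → 2 → 3 → 4 → 5

Answer: 5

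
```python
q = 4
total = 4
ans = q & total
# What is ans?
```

Trace:
`q = 4` → q = 4
`total = 4` → total = 4
`ans = q & total` → ans = 4
So ans = 4

Answer: 4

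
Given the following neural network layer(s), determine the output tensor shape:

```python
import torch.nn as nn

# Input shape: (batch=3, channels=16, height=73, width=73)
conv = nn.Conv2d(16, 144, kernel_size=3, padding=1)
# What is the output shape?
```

Input: (3, 16, 73, 73) -> Output: (3, 144, 73, 73)

Answer: (3, 144, 73, 73)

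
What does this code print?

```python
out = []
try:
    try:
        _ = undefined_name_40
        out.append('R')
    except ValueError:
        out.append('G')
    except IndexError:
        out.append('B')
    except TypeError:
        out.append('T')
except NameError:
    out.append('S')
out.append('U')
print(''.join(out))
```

Execution trace: 'S' (outer except NameError) → 'U' (after the try/except). Output: SU

Answer: SU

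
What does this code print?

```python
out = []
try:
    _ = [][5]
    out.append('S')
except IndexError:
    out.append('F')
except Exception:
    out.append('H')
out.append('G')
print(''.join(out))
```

Execution trace: 'F' (except IndexError) → 'G' (after the try/except). Output: FG

Answer: FG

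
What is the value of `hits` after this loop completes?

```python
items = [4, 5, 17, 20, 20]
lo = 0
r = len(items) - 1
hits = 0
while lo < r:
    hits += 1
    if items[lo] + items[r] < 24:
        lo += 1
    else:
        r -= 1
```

Steps to find pair summing to 24
`hits` takes the values: 0 → 1 → 2 → 3 → 4

Answer: 4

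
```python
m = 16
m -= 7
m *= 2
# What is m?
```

Trace:
`m = 16` → m = 16
`m -= 7` → m = 9
`m *= 2` → m = 18
So m = 18

Answer: 18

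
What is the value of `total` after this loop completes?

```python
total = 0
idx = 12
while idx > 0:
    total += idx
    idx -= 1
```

Sum 12 down to 1
`total` takes the values: 0 → 12 → 23 → 33 → 42 → 50 → 57 → 63 → 68 → 72 → 75 → 77 → 78

Answer: 78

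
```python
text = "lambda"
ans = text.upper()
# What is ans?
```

Trace:
`text = "lambda"` → text = 'lambda'
`ans = text.upper()` → ans = 'LAMBDA'
So ans = 'LAMBDA'

Answer: 'LAMBDA'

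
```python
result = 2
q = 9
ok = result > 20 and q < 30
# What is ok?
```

Trace:
`result = 2` → result = 2
`q = 9` → q = 9
`ok = result > 20 and q < 30` → ok = False
So ok = False

Answer: False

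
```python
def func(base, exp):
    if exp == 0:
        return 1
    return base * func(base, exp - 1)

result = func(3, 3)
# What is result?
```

func(3, 3) = 3 * 3 * 3 = 27

Answer: 27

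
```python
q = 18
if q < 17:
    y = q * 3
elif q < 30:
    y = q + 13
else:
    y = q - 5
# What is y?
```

Trace:
`q = 18` → q = 18
`if q < 17: ...` → q < 17 is False, q < 30 is True → y = 31
So y = 31

Answer: 31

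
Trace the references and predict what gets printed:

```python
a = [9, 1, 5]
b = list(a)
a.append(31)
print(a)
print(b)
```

Key concept: list() constructor creates copy.
Step by step:
`a = [9, 1, 5]` → a = [9, 1, 5]
`b = list(a)` → b = [9, 1, 5]
`a.append(31)` → a = [9, 1, 5, 31]
`print(a)` → prints [9, 1, 5, 31]
`print(b)` → prints [9, 1, 5]

Answer:
[9, 1, 5, 31]
[9, 1, 5]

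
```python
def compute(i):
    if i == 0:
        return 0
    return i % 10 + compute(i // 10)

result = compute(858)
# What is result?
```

Sum of digits of 858: 8 + 5 + 8 = 21

Answer: 21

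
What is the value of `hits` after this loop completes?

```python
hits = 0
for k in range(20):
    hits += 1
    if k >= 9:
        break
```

Loop breaks when k reaches 9, hits is 10
`hits` takes the values: 0 → 1 → 2 → 3 → 4 → 5 → 6 → 7 → 8 → 9 → 10

Answer: 10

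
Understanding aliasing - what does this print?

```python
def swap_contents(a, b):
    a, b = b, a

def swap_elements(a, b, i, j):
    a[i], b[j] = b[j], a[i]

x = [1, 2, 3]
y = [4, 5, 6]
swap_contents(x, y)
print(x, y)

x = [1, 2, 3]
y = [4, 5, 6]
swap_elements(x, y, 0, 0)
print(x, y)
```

Key concept: parameter rebinding vs mutation.
Step by step:
`x = [1, 2, 3]` → x = [1, 2, 3]
`y = [4, 5, 6]` → y = [4, 5, 6]
`swap_contents(x, y)` → no visible change to tracked variables
`print(x, y)` → prints [1, 2, 3] [4, 5, 6]
`x = [1, 2, 3]` → x = [1, 2, 3]
`y = [4, 5, 6]` → y = [4, 5, 6]
`swap_elements(x, y, 0, 0)` → x = [4, 2, 3]; y = [1, 5, 6]
`print(x, y)` → prints [4, 2, 3] [1, 5, 6]

Answer:
[1, 2, 3] [4, 5, 6]
[4, 2, 3] [1, 5, 6]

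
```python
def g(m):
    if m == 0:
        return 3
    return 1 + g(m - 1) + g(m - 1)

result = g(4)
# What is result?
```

g(m) = 1 + 2·g(m-1), g(0)=3. Closed form: (3+1)·2^4 - 1 = 63.

Answer: 63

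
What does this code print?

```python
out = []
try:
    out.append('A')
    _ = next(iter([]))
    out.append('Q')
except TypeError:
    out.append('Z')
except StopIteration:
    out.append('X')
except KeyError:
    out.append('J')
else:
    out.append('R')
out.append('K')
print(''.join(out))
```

Execution trace: 'A' (try body) → 'X' (except StopIteration) → 'K' (after the try/except). Output: AXK

Answer: AXK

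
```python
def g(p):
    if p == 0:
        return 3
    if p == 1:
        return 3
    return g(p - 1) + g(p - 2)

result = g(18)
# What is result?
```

Build up from base cases: g(0)=3, g(1)=3, g(2)=6, g(3)=9, g(4)=15, g(5)=24, g(6)=39, ..., g(18)=12543

Answer: 12543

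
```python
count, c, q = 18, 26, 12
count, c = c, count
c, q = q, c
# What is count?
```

Trace:
`count, c, q = 18, 26, 12` → count = 18; c = 26; q = 12
`count, c = c, count` → count = 26; c = 18
`c, q = q, c` → c = 12; q = 18
So count = 26

Answer: 26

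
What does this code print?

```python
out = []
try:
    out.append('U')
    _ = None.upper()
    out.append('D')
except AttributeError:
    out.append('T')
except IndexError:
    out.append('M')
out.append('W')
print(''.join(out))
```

Execution trace: 'U' (try body) → 'T' (except AttributeError) → 'W' (after the try/except). Output: UTW

Answer: UTW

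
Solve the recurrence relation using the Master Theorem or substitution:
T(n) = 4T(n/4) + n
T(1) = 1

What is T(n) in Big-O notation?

By Master Theorem: a=4, b=4, f(n)=n. Since log_4(4) = 1 and f(n) = Θ(n^1), Case 2 applies. T(n) = O(n log n).

Answer: O(n log n)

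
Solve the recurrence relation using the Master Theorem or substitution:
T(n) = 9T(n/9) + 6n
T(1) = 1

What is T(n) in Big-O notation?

By Master Theorem: a=9, b=9, f(n)=6n. Since log_9(9) = 1 and f(n) = Θ(n^1), Case 2 applies. T(n) = O(n log n).

Answer: O(n log n)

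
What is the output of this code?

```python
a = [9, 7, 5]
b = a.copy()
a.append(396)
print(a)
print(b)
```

Key concept: list.copy() creates independent copy.
Step by step:
`a = [9, 7, 5]` → a = [9, 7, 5]
`b = a.copy()` → b = [9, 7, 5]
`a.append(396)` → a = [9, 7, 5, 396]
`print(a)` → prints [9, 7, 5, 396]
`print(b)` → prints [9, 7, 5]

Answer:
[9, 7, 5, 396]
[9, 7, 5]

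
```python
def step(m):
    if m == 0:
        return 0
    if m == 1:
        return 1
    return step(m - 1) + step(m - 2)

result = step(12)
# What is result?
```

Build up from base cases: step(0)=0, step(1)=1, step(2)=1, step(3)=2, step(4)=3, step(5)=5, step(6)=8, ..., step(12)=144

Answer: 144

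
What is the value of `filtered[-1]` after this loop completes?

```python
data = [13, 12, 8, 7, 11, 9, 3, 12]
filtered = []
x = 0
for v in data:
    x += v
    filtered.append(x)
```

Cumulative sum ends at 75
`filtered` takes the values: [] → [13] → [13, 25] → [13, 25, 33] → [13, 25, 33, 40] → [13, 25, 33, 40, 51] → [13, 25, 33, 40, 51, 60] → [13, 25, 33, 40, 51, 60, 63] → [13, 25, 33, 40, 51, 60, 63, 75]
So `filtered[-1]` = 75

Answer: 75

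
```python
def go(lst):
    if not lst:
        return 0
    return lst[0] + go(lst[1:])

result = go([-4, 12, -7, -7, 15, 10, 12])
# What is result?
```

(-4) + 12 + (-7) + (-7) + 15 + 10 + 12 + 0 = 31

Answer: 31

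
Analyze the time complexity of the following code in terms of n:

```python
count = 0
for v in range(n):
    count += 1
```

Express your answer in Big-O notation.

Each loop level contributes: n. Multiplying the contributions gives O(n).

Answer: O(n)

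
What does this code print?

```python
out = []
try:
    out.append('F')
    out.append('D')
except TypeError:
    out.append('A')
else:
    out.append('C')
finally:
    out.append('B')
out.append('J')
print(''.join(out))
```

Execution trace: 'F' (try body) → 'D' (try body, no exception) → 'C' (else) → 'B' (finally) → 'J' (after the try/except). Output: FDCBJ

Answer: FDCBJ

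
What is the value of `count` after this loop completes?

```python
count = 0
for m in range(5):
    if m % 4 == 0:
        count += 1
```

Count numbers divisible by 4 in range(5)
`count` takes the values: 0 → 1 → 2

Answer: 2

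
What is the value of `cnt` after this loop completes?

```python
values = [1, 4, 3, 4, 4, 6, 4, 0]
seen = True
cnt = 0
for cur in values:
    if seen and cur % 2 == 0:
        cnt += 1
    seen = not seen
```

Count even values at even positions
`cnt` takes the values: 0 → 1 → 2

Answer: 2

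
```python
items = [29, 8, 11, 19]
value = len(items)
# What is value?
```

Trace:
`items = [29, 8, 11, 19]` → items = [29, 8, 11, 19]
`value = len(items)` → value = 4
So value = 4

Answer: 4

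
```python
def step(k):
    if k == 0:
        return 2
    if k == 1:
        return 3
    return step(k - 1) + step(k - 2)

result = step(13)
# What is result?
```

Build up from base cases: step(0)=2, step(1)=3, step(2)=5, step(3)=8, step(4)=13, step(5)=21, step(6)=34, ..., step(13)=987

Answer: 987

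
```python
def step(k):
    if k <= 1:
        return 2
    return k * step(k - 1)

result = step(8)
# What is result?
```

step(8) = 8 * 7 * 6 * 5 * 4 * 3 * 2 * 2 = 80640

Answer: 80640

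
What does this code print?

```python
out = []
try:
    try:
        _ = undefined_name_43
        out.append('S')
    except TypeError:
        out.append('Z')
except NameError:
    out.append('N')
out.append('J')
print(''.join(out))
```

Execution trace: 'N' (outer except NameError) → 'J' (after the try/except). Output: NJ

Answer: NJ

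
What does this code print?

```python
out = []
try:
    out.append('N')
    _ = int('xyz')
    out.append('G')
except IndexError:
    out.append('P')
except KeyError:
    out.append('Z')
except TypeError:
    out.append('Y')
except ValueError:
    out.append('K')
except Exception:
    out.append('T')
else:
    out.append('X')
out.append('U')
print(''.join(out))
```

Execution trace: 'N' (try body) → 'K' (except ValueError) → 'U' (after the try/except). Output: NKU

Answer: NKU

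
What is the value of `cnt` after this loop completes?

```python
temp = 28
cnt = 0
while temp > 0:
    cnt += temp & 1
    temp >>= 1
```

Count set bits in 28 (binary: 0b11100)
`cnt` takes the values: 0 → 1 → 2 → 3

Answer: 3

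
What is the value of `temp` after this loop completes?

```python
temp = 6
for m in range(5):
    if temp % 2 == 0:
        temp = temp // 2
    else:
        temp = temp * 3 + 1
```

Collatz-style transformation from 6
`temp` takes the values: 6 → 3 → 10 → 5 → 16 → 8

Answer: 8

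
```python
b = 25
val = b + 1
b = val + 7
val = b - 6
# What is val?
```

Trace:
`b = 25` → b = 25
`val = b + 1` → val = 26
`b = val + 7` → b = 33
`val = b - 6` → val = 27
So val = 27

Answer: 27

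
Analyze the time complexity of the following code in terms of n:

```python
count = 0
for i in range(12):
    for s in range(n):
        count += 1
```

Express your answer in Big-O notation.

Each loop level contributes: 1 × n. Multiplying the contributions gives O(n).

Answer: O(n)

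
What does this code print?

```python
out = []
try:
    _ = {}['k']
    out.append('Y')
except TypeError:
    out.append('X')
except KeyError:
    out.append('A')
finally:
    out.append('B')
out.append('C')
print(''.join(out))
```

Execution trace: 'A' (except KeyError) → 'B' (finally) → 'C' (after the try/except). Output: ABC

Answer: ABC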